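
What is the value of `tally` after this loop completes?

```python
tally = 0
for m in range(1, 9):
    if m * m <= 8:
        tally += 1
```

Count numbers where m² ≤ 8
`tally` takes the values: 0 → 1 → 2

Answer: 2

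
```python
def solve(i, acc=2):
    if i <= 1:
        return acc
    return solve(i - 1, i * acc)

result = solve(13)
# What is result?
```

Accumulator trace (n, acc): (13, 2) -> (12, 26) -> (11, 312) -> (10, 3432) -> (9, 34320) -> (8, 308880) -> (7, 2471040) -> (6, 17297280) -> (5, 103783680) -> (4, 518918400) -> (3, 2075673600) -> (2, 6227020800) -> (1, 12454041600) -> return 12454041600

Answer: 12454041600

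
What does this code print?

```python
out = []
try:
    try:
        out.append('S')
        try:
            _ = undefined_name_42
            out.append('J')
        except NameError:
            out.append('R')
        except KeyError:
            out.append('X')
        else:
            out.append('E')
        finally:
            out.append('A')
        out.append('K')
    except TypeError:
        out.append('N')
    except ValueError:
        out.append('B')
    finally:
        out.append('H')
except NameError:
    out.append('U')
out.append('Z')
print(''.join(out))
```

Execution trace: 'S' (try body) → 'R' (inner except NameError) → 'A' (inner finally) → 'K' (try body, no exception) → 'H' (finally) → 'Z' (after the try/except). Output: SRAKHZ

Answer: SRAKHZ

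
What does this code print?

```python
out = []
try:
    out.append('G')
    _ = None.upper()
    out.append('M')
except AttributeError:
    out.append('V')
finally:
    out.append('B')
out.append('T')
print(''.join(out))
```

Execution trace: 'G' (try body) → 'V' (except AttributeError) → 'B' (finally) → 'T' (after the try/except). Output: GVBT

Answer: GVBT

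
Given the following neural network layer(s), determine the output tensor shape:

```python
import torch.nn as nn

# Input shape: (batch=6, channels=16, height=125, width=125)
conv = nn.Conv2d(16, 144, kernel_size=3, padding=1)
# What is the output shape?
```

Input: (6, 16, 125, 125) -> Output: (6, 144, 125, 125)

Answer: (6, 144, 125, 125)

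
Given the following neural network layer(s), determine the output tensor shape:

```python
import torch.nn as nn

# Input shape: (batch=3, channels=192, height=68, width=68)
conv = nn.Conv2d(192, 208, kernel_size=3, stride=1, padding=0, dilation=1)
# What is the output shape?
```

Input: (3, 192, 68, 68) -> Output: (3, 208, 66, 66)

Answer: (3, 208, 66, 66)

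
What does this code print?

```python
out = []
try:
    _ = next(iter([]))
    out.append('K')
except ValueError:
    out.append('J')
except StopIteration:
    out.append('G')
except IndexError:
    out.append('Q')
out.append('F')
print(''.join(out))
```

Execution trace: 'G' (except StopIteration) → 'F' (after the try/except). Output: GF

Answer: GF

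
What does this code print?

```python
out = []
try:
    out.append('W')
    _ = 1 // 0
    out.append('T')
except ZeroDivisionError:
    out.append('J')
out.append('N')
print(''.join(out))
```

Execution trace: 'W' (try body) → 'J' (except ZeroDivisionError) → 'N' (after the try/except). Output: WJN

Answer: WJN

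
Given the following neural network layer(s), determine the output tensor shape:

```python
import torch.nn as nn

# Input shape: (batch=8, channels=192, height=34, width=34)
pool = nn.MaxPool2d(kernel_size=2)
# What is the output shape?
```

Input: (8, 192, 34, 34) -> Output: (8, 192, 17, 17)

Answer: (8, 192, 17, 17)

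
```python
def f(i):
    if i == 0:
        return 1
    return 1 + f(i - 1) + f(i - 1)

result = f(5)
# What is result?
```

f(i) = 1 + 2·f(i-1), f(0)=1. Closed form: (1+1)·2^5 - 1 = 63.

Answer: 63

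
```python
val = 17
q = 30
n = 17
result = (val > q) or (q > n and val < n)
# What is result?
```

Trace:
`val = 17` → val = 17
`q = 30` → q = 30
`n = 17` → n = 17
`result = (val > q) or (q > n and val < n)` → result = False
So result = False

Answer: False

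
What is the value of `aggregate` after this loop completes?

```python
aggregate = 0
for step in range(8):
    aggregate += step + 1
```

Start at 0, add 1 to 8 = 36
`aggregate` takes the values: 0 → 1 → 3 → 6 → 10 → 15 → 21 → 28 → 36

Answer: 36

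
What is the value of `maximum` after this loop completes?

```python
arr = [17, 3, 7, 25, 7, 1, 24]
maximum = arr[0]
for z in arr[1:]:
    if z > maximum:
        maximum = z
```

Maximum of [17, 3, 7, 25, 7, 1, 24]
`maximum` takes the values: 17 → 25

Answer: 25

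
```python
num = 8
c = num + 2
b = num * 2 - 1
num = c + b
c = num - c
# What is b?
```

Trace:
`num = 8` → num = 8
`c = num + 2` → c = 10
`b = num * 2 - 1` → b = 15
`num = c + b` → num = 25
`c = num - c` → c = 15
So b = 15

Answer: 15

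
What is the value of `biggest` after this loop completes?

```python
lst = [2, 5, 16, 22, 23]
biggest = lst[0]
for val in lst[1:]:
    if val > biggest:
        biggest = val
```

Maximum of [2, 5, 16, 22, 23]
`biggest` takes the values: 2 → 5 → 16 → 22 → 23

Answer: 23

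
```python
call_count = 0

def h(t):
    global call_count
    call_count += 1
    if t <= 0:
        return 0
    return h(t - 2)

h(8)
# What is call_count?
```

Linear recursion stepping by 2: 5 calls from t=8 down to ≤0.

Answer: 5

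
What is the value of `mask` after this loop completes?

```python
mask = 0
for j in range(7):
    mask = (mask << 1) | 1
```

Build 7 consecutive 1-bits: 0b1111111
`mask` takes the values: 0 → 1 → 3 → 7 → 15 → 31 → 63 → 127

Answer: 127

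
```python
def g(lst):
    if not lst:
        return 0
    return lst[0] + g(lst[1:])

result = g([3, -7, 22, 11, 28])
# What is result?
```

3 + (-7) + 22 + 11 + 28 + 0 = 57

Answer: 57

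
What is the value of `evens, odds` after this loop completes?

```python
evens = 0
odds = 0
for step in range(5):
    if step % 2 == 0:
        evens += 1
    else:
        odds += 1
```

Count evens and odds in range(5)
`evens, odds` takes the values: (0, 0) → (1, 0) → (1, 1) → (2, 1) → (2, 2) → (3, 2)

Answer: 3, 2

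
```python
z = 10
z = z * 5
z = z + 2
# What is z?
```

Trace:
`z = 10` → z = 10
`z = z * 5` → z = 50
`z = z + 2` → z = 52
So z = 52

Answer: 52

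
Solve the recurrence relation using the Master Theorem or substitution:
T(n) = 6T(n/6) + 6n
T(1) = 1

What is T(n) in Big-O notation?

By Master Theorem: a=6, b=6, f(n)=6n. Since log_6(6) = 1 and f(n) = Θ(n^1), Case 2 applies. T(n) = O(n log n).

Answer: O(n log n)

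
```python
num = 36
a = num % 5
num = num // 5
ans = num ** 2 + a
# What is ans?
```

Trace:
`num = 36` → num = 36
`a = num % 5` → a = 1
`num = num // 5` → num = 7
`ans = num ** 2 + a` → ans = 50
So ans = 50

Answer: 50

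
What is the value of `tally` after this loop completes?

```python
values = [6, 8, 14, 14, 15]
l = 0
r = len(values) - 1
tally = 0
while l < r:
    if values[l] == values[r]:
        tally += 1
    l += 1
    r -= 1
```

Count matching pairs from ends
`tally` takes the values: 0

Answer: 0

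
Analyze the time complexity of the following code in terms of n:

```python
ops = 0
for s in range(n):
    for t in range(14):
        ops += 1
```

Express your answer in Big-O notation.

Each loop level contributes: n × 1. Multiplying the contributions gives O(n).

Answer: O(n)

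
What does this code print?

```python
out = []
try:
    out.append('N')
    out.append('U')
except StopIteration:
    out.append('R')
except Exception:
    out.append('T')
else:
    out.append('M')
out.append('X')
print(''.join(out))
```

Execution trace: 'N' (try body) → 'U' (try body, no exception) → 'M' (else) → 'X' (after the try/except). Output: NUMX

Answer: NUMX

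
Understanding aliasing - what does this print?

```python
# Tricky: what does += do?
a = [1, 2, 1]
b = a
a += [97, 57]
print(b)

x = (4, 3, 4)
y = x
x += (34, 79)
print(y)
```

Key concept: += behavior differs for mutable vs immutable.
Step by step:
`a = [1, 2, 1]` → a = [1, 2, 1]
`b = a` → b = [1, 2, 1] (same object as a)
`a += [97, 57]` → a = [1, 2, 1, 97, 57] (same object as b); b = [1, 2, 1, 97, 57] (same object as a)
`print(b)` → prints [1, 2, 1, 97, 57]
`x = (4, 3, 4)` → x = (4, 3, 4)
`y = x` → y = (4, 3, 4)
`x += (34, 79)` → x = (4, 3, 4, 34, 79)
`print(y)` → prints (4, 3, 4)

Answer:
[1, 2, 1, 97, 57]
(4, 3, 4)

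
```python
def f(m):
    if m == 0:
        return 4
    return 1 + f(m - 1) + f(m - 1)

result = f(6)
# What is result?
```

f(m) = 1 + 2·f(m-1), f(0)=4. Closed form: (4+1)·2^6 - 1 = 319.

Answer: 319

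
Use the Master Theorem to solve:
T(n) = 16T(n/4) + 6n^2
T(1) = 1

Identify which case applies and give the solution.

a=16, b=4, f(n)=6n^2. log_4(16) = 2. Since c=2 = 2, Case 2 applies: T(n) = Θ(n^log_b(a) · log n) = O(n^2 log n).

Answer: O(n^2 log n) - Case 2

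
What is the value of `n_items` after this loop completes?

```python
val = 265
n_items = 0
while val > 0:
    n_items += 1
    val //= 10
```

Count digits by repeated division by 10
`n_items` takes the values: 0 → 1 → 2 → 3

Answer: 3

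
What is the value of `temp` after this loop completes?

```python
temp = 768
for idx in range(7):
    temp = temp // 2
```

Halve 7 times: 768 // 2^7 = 6
`temp` takes the values: 768 → 384 → 192 → 96 → 48 → 24 → 12 → 6

Answer: 6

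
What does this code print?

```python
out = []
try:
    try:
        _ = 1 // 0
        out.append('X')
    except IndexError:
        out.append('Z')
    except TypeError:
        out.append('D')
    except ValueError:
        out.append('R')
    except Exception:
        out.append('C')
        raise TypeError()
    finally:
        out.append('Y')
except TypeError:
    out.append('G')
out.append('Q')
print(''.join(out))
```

Execution trace: 'C' (inner except Exception) → 'Y' (inner finally) → 'G' (outer except TypeError) → 'Q' (after the try/except). Output: CYGQ

Answer: CYGQ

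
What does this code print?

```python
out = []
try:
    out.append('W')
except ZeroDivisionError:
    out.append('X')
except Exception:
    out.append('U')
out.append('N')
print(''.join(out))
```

Execution trace: 'W' (try body, no exception) → 'N' (after the try/except). Output: WN

Answer: WN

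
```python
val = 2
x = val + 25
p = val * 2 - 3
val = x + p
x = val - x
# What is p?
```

Trace:
`val = 2` → val = 2
`x = val + 25` → x = 27
`p = val * 2 - 3` → p = 1
`val = x + p` → val = 28
`x = val - x` → x = 1
So p = 1

Answer: 1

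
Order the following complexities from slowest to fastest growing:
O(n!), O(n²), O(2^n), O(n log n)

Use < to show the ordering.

Ordered by growth rate: O(n log n) < O(n²) < O(2^n) < O(n!)

Answer: O(n log n) < O(n²) < O(2^n) < O(n!)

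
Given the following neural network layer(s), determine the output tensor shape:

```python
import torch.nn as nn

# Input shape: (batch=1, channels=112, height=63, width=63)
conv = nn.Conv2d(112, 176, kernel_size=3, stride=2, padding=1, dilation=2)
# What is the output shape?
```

Input: (1, 112, 63, 63) -> Output: (1, 176, 31, 31)

Answer: (1, 176, 31, 31)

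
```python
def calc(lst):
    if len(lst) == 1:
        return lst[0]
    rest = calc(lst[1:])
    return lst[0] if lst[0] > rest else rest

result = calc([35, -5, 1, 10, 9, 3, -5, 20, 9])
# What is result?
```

Recursive max over [35, -5, 1, 10, 9, 3, -5, 20, 9] = 35

Answer: 35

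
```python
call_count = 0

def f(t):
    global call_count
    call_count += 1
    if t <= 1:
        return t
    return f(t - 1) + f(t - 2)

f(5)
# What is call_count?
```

Calls(t) = 1 + Calls(t-1) + Calls(t-2); Calls(0)=Calls(1)=1. For t=5 this gives 15.

Answer: 15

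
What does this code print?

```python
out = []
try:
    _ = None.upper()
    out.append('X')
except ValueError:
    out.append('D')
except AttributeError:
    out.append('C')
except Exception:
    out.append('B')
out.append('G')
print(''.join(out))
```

Execution trace: 'C' (except AttributeError) → 'G' (after the try/except). Output: CG

Answer: CG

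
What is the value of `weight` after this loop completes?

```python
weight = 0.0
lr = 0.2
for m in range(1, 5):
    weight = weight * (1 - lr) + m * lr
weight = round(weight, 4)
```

Moving average with lr=0.2
`weight` takes the values: 0.0 → 0.2 → 0.56 → 1.048 → 1.6384

Answer: 1.6384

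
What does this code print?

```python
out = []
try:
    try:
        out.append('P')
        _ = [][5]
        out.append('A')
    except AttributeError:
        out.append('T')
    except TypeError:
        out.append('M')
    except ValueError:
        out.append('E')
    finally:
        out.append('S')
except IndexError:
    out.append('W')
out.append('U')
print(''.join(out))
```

Execution trace: 'P' (try body) → 'S' (finally) → 'W' (outer except IndexError) → 'U' (after the try/except). Output: PSWU

Answer: PSWU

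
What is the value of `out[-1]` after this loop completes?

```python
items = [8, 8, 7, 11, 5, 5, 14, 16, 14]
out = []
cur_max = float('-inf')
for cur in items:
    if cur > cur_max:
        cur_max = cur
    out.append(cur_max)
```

Running max ends at 16
`out` takes the values: [] → [8] → [8, 8] → [8, 8, 8] → [8, 8, 8, 11] → [8, 8, 8, 11, 11] → [8, 8, 8, 11, 11, 11] → [8, 8, 8, 11, 11, 11, 14] → [8, 8, 8, 11, 11, 11, 14, 16] → [8, 8, 8, 11, 11, 11, 14, 16, 16]
So `out[-1]` = 16

Answer: 16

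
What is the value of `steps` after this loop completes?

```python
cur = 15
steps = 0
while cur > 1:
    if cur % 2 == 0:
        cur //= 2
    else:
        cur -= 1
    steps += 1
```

Steps to reduce 15 to 1
`steps` takes the values: 0 → 1 → 2 → 3 → 4 → 5 → 6

Answer: 6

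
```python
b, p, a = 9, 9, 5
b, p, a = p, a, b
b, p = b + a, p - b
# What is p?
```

Trace:
`b, p, a = 9, 9, 5` → b = 9; p = 9; a = 5
`b, p, a = p, a, b` → b = 9; p = 5; a = 9
`b, p = b + a, p - b` → b = 18; p = -4
So p = -4

Answer: -4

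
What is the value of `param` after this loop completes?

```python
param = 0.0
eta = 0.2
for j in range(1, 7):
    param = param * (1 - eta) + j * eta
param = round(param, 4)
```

Moving average with lr=0.2
`param` takes the values: 0.0 → 0.2 → 0.56 → 1.048 → 1.6384 → 2.31072 → 3.048576 → 3.0486

Answer: 3.0486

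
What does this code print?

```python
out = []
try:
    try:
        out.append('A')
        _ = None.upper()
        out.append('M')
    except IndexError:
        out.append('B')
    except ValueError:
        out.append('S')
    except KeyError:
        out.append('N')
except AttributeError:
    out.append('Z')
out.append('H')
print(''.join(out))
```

Execution trace: 'A' (try body) → 'Z' (outer except AttributeError) → 'H' (after the try/except). Output: AZH

Answer: AZH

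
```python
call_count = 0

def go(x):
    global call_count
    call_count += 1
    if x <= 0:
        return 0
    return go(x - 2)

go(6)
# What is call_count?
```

Linear recursion stepping by 2: 4 calls from x=6 down to ≤0.

Answer: 4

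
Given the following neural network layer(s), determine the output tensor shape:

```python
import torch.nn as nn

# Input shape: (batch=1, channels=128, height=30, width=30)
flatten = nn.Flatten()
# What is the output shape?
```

Input: (1, 128, 30, 30) -> Output: (1, 115200)

Answer: (1, 115200)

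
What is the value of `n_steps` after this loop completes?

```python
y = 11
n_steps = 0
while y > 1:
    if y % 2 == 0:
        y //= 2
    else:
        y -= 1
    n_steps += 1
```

Steps to reduce 11 to 1
`n_steps` takes the values: 0 → 1 → 2 → 3 → 4 → 5

Answer: 5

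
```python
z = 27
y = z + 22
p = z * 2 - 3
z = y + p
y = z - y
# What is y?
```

Trace:
`z = 27` → z = 27
`y = z + 22` → y = 49
`p = z * 2 - 3` → p = 51
`z = y + p` → z = 100
`y = z - y` → y = 51
So y = 51

Answer: 51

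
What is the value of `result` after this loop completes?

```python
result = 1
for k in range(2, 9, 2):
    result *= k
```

Product of even numbers 2 to 8
`result` takes the values: 1 → 2 → 8 → 48 → 384

Answer: 384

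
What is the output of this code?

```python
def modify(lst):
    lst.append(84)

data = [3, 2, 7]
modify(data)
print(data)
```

Key concept: function modifies passed list.
Step by step:
`data = [3, 2, 7]` → data = [3, 2, 7]
`modify(data)` → data = [3, 2, 7, 84]
`print(data)` → prints [3, 2, 7, 84]

Answer: [3, 2, 7, 84]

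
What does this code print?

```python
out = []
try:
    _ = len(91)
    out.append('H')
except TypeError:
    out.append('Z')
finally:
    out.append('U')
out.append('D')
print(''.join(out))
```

Execution trace: 'Z' (except TypeError) → 'U' (finally) → 'D' (after the try/except). Output: ZUD

Answer: ZUD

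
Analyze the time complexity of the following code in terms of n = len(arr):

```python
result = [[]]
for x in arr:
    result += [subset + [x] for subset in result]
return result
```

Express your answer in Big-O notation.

This is subset (power-set) generation — 2^n subsets, each materialised as a list of up to n elements. Time complexity: O(n · 2^n).

Answer: O(n · 2^n)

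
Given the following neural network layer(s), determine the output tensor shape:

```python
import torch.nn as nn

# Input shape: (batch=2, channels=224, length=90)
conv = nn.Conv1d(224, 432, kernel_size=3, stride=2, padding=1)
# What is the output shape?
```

Input: (2, 224, 90) -> Output: (2, 432, 45)

Answer: (2, 432, 45)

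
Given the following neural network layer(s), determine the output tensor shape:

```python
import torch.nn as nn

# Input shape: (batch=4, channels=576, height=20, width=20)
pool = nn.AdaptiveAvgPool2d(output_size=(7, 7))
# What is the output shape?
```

Input: (4, 576, 20, 20) -> Output: (4, 576, 7, 7)

Answer: (4, 576, 7, 7)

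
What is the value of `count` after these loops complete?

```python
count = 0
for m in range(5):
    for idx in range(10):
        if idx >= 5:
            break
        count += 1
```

Inner breaks at 5, outer runs 5 times
`count` takes the values: 0 → 1 → 2 → 3 → 4 → 5 → 6 → 7 → 8 → 9 → 10 → 11 → 12 → 13 → 14 → 15 → 16 → 17 → 18 → 19 → 20 → 21 → 22 → 23 → 24 → 25

Answer: 25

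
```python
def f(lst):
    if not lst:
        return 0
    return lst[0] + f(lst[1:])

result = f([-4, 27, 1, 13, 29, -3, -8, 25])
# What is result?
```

(-4) + 27 + 1 + 13 + 29 + (-3) + (-8) + 25 + 0 = 80

Answer: 80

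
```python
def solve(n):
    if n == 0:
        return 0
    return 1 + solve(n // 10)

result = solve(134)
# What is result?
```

Count of digits of 134: 3

Answer: 3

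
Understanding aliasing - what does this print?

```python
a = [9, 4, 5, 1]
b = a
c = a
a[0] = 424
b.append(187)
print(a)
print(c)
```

Key concept: multiple aliases.
Step by step:
`a = [9, 4, 5, 1]` → a = [9, 4, 5, 1]
`b = a` → b = [9, 4, 5, 1] (same object as a)
`c = a` → c = [9, 4, 5, 1] (same object as a, b)
`a[0] = 424` → a = [424, 4, 5, 1] (same object as b, c); b = [424, 4, 5, 1] (same object as a, c); c = [424, 4, 5, 1] (same object as a, b)
`b.append(187)` → a = [424, 4, 5, 1, 187] (same object as b, c); b = [424, 4, 5, 1, 187] (same object as a, c); c = [424, 4, 5, 1, 187] (same object as a, b)
`print(a)` → prints [424, 4, 5, 1, 187]
`print(c)` → prints [424, 4, 5, 1, 187]

Answer:
[424, 4, 5, 1, 187]
[424, 4, 5, 1, 187]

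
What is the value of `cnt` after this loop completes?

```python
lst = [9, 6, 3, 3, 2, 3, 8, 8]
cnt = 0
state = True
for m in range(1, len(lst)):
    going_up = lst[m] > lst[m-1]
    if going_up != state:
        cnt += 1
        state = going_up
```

Count direction changes in [9, 6, 3, 3, 2, 3, 8, 8]
`cnt` takes the values: 0 → 1 → 2 → 3

Answer: 3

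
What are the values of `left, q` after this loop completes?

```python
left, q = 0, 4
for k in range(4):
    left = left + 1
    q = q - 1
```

left goes 0→4, q goes 4→0
`left, q` takes the values: (0, 4) → (1, 4) → (1, 3) → (2, 3) → (2, 2) → (3, 2) → (3, 1) → (4, 1) → (4, 0)

Answer: 4, 0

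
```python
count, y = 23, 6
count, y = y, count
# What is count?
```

Trace:
`count, y = 23, 6` → count = 23; y = 6
`count, y = y, count` → count = 6; y = 23
So count = 6

Answer: 6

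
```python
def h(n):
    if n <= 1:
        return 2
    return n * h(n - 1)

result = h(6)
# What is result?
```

h(6) = 6 * 5 * 4 * 3 * 2 * 2 = 1440

Answer: 1440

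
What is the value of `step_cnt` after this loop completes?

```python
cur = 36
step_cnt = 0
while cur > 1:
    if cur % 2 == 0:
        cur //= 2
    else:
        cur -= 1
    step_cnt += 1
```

Steps to reduce 36 to 1
`step_cnt` takes the values: 0 → 1 → 2 → 3 → 4 → 5 → 6

Answer: 6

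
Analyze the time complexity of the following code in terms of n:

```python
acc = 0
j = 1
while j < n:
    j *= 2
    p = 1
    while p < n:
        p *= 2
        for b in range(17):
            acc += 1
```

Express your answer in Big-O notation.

Each loop level contributes: log n × log n × 1. Multiplying the contributions gives O(log² n).

Answer: O(log² n)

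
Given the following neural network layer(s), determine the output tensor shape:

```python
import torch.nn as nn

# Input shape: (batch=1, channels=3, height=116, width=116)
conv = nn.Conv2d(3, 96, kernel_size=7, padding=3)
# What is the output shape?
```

Input: (1, 3, 116, 116) -> Output: (1, 96, 116, 116)

Answer: (1, 96, 116, 116)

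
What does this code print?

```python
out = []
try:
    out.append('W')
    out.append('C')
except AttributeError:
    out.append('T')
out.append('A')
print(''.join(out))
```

Execution trace: 'W' (try body) → 'C' (try body, no exception) → 'A' (after the try/except). Output: WCA

Answer: WCA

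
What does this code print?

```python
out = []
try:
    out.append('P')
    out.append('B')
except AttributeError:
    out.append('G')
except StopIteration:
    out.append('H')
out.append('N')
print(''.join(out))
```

Execution trace: 'P' (try body) → 'B' (try body, no exception) → 'N' (after the try/except). Output: PBN

Answer: PBN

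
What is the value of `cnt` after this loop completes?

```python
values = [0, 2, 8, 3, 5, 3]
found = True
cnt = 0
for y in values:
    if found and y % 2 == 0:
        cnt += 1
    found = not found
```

Count even values at even positions
`cnt` takes the values: 0 → 1 → 2

Answer: 2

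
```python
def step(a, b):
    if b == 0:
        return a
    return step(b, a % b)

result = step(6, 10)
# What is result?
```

step(6, 10) -> step(10, 6) -> step(6, 4) -> step(4, 2) -> step(2, 0) -> 2

Answer: 2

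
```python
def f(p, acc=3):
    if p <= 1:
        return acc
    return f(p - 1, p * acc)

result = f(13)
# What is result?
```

Accumulator trace (n, acc): (13, 3) -> (12, 39) -> (11, 468) -> (10, 5148) -> (9, 51480) -> (8, 463320) -> (7, 3706560) -> (6, 25945920) -> (5, 155675520) -> (4, 778377600) -> (3, 3113510400) -> (2, 9340531200) -> (1, 18681062400) -> return 18681062400

Answer: 18681062400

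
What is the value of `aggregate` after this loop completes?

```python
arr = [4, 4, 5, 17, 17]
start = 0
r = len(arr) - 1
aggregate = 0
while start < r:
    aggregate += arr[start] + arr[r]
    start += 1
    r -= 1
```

Sum of pairs from ends
`aggregate` takes the values: 0 → 21 → 42

Answer: 42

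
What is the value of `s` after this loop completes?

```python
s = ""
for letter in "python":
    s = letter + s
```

Reverse 'python'
`s` takes the values: "" → "p" → "yp" → "typ" → "htyp" → "ohtyp" → "nohtyp"

Answer: "nohtyp"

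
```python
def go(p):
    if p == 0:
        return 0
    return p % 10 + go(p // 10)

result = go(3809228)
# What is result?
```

Sum of digits of 3809228: 8 + 2 + 2 + 9 + 0 + 8 + 3 = 32

Answer: 32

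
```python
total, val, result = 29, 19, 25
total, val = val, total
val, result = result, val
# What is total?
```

Trace:
`total, val, result = 29, 19, 25` → total = 29; val = 19; result = 25
`total, val = val, total` → total = 19; val = 29
`val, result = result, val` → val = 25; result = 29
So total = 19

Answer: 19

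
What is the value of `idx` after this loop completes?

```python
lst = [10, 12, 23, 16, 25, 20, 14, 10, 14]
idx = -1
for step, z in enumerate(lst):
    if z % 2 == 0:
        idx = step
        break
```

First even number index in [10, 12, 23, 16, 25, 20, 14, 10, 14]
`idx` takes the values: -1 → 0

Answer: 0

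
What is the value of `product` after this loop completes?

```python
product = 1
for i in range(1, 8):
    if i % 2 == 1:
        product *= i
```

Product of odd numbers 1 to 7
`product` takes the values: 1 → 3 → 15 → 105

Answer: 105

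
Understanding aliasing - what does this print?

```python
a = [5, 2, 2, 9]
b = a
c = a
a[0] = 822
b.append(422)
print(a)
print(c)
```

Key concept: multiple aliases.
Step by step:
`a = [5, 2, 2, 9]` → a = [5, 2, 2, 9]
`b = a` → b = [5, 2, 2, 9] (same object as a)
`c = a` → c = [5, 2, 2, 9] (same object as a, b)
`a[0] = 822` → a = [822, 2, 2, 9] (same object as b, c); b = [822, 2, 2, 9] (same object as a, c); c = [822, 2, 2, 9] (same object as a, b)
`b.append(422)` → a = [822, 2, 2, 9, 422] (same object as b, c); b = [822, 2, 2, 9, 422] (same object as a, c); c = [822, 2, 2, 9, 422] (same object as a, b)
`print(a)` → prints [822, 2, 2, 9, 422]
`print(c)` → prints [822, 2, 2, 9, 422]

Answer:
[822, 2, 2, 9, 422]
[822, 2, 2, 9, 422]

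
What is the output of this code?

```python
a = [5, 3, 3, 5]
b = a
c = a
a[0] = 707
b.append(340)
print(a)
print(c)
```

Key concept: multiple aliases.
Step by step:
`a = [5, 3, 3, 5]` → a = [5, 3, 3, 5]
`b = a` → b = [5, 3, 3, 5] (same object as a)
`c = a` → c = [5, 3, 3, 5] (same object as a, b)
`a[0] = 707` → a = [707, 3, 3, 5] (same object as b, c); b = [707, 3, 3, 5] (same object as a, c); c = [707, 3, 3, 5] (same object as a, b)
`b.append(340)` → a = [707, 3, 3, 5, 340] (same object as b, c); b = [707, 3, 3, 5, 340] (same object as a, c); c = [707, 3, 3, 5, 340] (same object as a, b)
`print(a)` → prints [707, 3, 3, 5, 340]
`print(c)` → prints [707, 3, 3, 5, 340]

Answer:
[707, 3, 3, 5, 340]
[707, 3, 3, 5, 340]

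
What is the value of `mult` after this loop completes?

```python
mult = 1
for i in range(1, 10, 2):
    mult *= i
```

Product of 1, 3, 5, ... up to 9
`mult` takes the values: 1 → 3 → 15 → 105 → 945

Answer: 945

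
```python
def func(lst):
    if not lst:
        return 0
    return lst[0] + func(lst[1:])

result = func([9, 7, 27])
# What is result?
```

9 + 7 + 27 + 0 = 43

Answer: 43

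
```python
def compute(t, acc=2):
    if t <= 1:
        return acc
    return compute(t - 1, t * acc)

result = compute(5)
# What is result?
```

Accumulator trace (n, acc): (5, 2) -> (4, 10) -> (3, 40) -> (2, 120) -> (1, 240) -> return 240

Answer: 240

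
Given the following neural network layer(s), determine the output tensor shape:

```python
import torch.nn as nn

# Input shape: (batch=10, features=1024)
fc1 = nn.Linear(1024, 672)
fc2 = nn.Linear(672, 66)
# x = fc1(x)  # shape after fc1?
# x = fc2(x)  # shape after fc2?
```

Input: (10, 1024) -> after fc1: (10, 672) -> Output: (10, 66)

Answer: (10, 66)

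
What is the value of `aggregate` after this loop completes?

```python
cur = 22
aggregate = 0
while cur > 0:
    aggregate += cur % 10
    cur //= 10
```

Sum digits of 22
`aggregate` takes the values: 0 → 2 → 4

Answer: 4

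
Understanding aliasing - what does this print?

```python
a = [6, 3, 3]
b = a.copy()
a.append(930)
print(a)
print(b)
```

Key concept: list.copy() creates independent copy.
Step by step:
`a = [6, 3, 3]` → a = [6, 3, 3]
`b = a.copy()` → b = [6, 3, 3]
`a.append(930)` → a = [6, 3, 3, 930]
`print(a)` → prints [6, 3, 3, 930]
`print(b)` → prints [6, 3, 3]

Answer:
[6, 3, 3, 930]
[6, 3, 3]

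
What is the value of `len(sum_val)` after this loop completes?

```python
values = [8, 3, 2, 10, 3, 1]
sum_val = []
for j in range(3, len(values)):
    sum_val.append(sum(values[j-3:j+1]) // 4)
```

Number of 4-element averages
`sum_val` takes the values: [] → [5] → [5, 4] → [5, 4, 4]
So `len(sum_val)` = 3

Answer: 3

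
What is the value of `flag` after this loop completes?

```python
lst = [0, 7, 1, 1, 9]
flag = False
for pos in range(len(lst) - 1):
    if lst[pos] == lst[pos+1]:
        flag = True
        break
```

Check consecutive duplicates in [0, 7, 1, 1, 9]
`flag` takes the values: False → True

Answer: True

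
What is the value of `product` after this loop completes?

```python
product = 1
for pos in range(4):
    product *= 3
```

3^4 = 81
`product` takes the values: 1 → 3 → 9 → 27 → 81

Answer: 81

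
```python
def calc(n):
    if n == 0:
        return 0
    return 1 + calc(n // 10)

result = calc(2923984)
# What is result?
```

Count of digits of 2923984: 7

Answer: 7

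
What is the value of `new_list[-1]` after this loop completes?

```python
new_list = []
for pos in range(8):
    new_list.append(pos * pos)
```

Last element of squares 0 to 7
`new_list` takes the values: [] → [0] → [0, 1] → [0, 1, 4] → [0, 1, 4, 9] → [0, 1, 4, 9, 16] → [0, 1, 4, 9, 16, 25] → [0, 1, 4, 9, 16, 25, 36] → [0, 1, 4, 9, 16, 25, 36, 49]
So `new_list[-1]` = 49

Answer: 49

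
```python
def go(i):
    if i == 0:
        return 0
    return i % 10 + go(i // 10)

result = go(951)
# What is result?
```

Sum of digits of 951: 1 + 5 + 9 = 15

Answer: 15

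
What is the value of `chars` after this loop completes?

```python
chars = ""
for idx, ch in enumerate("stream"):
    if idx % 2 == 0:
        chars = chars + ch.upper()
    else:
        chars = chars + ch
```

Uppercase even positions in 'stream'
`chars` takes the values: "" → "S" → "St" → "StR" → "StRe" → "StReA" → "StReAm"

Answer: "StReAm"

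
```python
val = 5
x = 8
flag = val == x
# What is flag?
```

Trace:
`val = 5` → val = 5
`x = 8` → x = 8
`flag = val == x` → flag = False
So flag = False

Answer: False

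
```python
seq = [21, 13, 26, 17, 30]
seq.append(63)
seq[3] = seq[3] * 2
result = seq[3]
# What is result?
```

Trace:
`seq = [21, 13, 26, 17, 30]` → seq = [21, 13, 26, 17, 30]
`seq.append(63)` → seq = [21, 13, 26, 17, 30, 63]
`seq[3] = seq[3] * 2` → seq = [21, 13, 26, 34, 30, 63]
`result = seq[3]` → result = 34
So result = 34

Answer: 34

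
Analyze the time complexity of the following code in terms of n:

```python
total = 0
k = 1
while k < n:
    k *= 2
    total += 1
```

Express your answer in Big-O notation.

Each loop level contributes: log n. Multiplying the contributions gives O(log n).

Answer: O(log n)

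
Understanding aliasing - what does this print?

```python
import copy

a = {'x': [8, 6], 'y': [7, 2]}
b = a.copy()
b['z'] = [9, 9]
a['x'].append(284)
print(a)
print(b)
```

Key concept: shallow copy of dict with mutable values.
Step by step:
`a = {'x': [8, 6], 'y': [7, 2]}` → a = {'x': [8, 6], 'y': [7, 2]}
`b = a.copy()` → b = {'x': [8, 6], 'y': [7, 2]}
`b['z'] = [9, 9]` → b = {'x': [8, 6], 'y': [7, 2], 'z': [9, 9]}
`a['x'].append(284)` → a = {'x': [8, 6, 284], 'y': [7, 2]}; b = {'x': [8, 6, 284], 'y': [7, 2], 'z': [9, 9]}
`print(a)` → prints {'x': [8, 6, 284], 'y': [7, 2]}
`print(b)` → prints {'x': [8, 6, 284], 'y': [7, 2], 'z': [9, 9]}

Answer:
{'x': [8, 6, 284], 'y': [7, 2]}
{'x': [8, 6, 284], 'y': [7, 2], 'z': [9, 9]}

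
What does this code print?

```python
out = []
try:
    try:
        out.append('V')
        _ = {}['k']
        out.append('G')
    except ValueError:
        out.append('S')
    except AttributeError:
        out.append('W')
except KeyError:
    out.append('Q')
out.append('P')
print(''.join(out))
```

Execution trace: 'V' (try body) → 'Q' (outer except KeyError) → 'P' (after the try/except). Output: VQP

Answer: VQP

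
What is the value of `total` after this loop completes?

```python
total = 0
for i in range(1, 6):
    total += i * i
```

Sum of squares 1² to 5² = 55
`total` takes the values: 0 → 1 → 5 → 14 → 30 → 55

Answer: 55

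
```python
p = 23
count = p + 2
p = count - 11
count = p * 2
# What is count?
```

Trace:
`p = 23` → p = 23
`count = p + 2` → count = 25
`p = count - 11` → p = 14
`count = p * 2` → count = 28
So count = 28

Answer: 28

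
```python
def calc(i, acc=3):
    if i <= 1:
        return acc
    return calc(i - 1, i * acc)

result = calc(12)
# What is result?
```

Accumulator trace (n, acc): (12, 3) -> (11, 36) -> (10, 396) -> (9, 3960) -> (8, 35640) -> (7, 285120) -> (6, 1995840) -> (5, 11975040) -> (4, 59875200) -> (3, 239500800) -> (2, 718502400) -> (1, 1437004800) -> return 1437004800

Answer: 1437004800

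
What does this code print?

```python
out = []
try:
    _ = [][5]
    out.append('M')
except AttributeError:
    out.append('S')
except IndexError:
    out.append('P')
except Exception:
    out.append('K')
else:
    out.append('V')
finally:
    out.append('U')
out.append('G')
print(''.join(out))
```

Execution trace: 'P' (except IndexError) → 'U' (finally) → 'G' (after the try/except). Output: PUG

Answer: PUG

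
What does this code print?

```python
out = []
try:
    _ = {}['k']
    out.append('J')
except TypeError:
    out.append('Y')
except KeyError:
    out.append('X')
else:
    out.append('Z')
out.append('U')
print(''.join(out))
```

Execution trace: 'X' (except KeyError) → 'U' (after the try/except). Output: XU

Answer: XU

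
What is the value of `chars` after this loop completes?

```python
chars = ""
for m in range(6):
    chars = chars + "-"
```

Repeat '-' 6 times
`chars` takes the values: "" → "-" → "--" → "---" → "----" → "-----" → "------"

Answer: "------"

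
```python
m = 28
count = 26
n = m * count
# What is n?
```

Trace:
`m = 28` → m = 28
`count = 26` → count = 26
`n = m * count` → n = 728
So n = 728

Answer: 728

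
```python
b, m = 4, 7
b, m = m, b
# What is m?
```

Trace:
`b, m = 4, 7` → b = 4; m = 7
`b, m = m, b` → b = 7; m = 4
So m = 4

Answer: 4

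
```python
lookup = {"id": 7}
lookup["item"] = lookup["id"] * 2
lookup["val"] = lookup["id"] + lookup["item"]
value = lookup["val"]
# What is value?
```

Trace:
`lookup = {"id": 7}` → lookup = {'id': 7}
`lookup["item"] = lookup["id"] * 2` → lookup = {'id': 7, 'item': 14}
`lookup["val"] = lookup["id"] + lookup["item"]` → lookup = {'id': 7, 'item': 14, 'val': 21}
`value = lookup["val"]` → value = 21
So value = 21

Answer: 21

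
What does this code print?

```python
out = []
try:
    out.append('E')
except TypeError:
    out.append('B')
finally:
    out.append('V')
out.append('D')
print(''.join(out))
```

Execution trace: 'E' (try body, no exception) → 'V' (finally) → 'D' (after the try/except). Output: EVD

Answer: EVD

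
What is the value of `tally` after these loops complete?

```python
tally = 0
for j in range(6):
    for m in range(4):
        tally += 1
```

6 * 4 = 24
`tally` takes the values: 0 → 1 → 2 → 3 → 4 → 5 → 6 → 7 → 8 → 9 → 10 → 11 → 12 → 13 → 14 → 15 → 16 → 17 → 18 → 19 → 20 → 21 → 22 → 23 → 24

Answer: 24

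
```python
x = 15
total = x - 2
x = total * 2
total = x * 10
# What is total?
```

Trace:
`x = 15` → x = 15
`total = x - 2` → total = 13
`x = total * 2` → x = 26
`total = x * 10` → total = 260
So total = 260

Answer: 260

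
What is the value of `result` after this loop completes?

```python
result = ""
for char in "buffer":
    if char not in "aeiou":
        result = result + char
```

Remove vowels from 'buffer'
`result` takes the values: "" → "b" → "bf" → "bff" → "bffr"

Answer: "bffr"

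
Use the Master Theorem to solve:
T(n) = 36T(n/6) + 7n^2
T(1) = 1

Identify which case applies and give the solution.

a=36, b=6, f(n)=7n^2. log_6(36) = 2. Since c=2 = 2, Case 2 applies: T(n) = Θ(n^log_b(a) · log n) = O(n^2 log n).

Answer: O(n^2 log n) - Case 2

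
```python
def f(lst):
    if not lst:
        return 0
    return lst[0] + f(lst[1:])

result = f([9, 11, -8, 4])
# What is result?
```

9 + 11 + (-8) + 4 + 0 = 16

Answer: 16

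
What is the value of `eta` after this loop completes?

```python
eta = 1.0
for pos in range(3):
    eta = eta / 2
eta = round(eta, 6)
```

Halving LR 3 times: 1 / 2^3
`eta` takes the values: 1.0 → 0.5 → 0.25 → 0.125

Answer: 0.125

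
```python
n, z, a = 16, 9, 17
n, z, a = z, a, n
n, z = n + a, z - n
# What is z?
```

Trace:
`n, z, a = 16, 9, 17` → n = 16; z = 9; a = 17
`n, z, a = z, a, n` → n = 9; z = 17; a = 16
`n, z = n + a, z - n` → n = 25; z = 8
So z = 8

Answer: 8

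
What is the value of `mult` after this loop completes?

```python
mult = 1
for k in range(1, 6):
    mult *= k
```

5! = 120
`mult` takes the values: 1 → 2 → 6 → 24 → 120

Answer: 120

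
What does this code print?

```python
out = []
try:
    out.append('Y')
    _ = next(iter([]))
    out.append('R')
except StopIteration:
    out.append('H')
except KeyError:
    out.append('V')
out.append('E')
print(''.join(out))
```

Execution trace: 'Y' (try body) → 'H' (except StopIteration) → 'E' (after the try/except). Output: YHE

Answer: YHE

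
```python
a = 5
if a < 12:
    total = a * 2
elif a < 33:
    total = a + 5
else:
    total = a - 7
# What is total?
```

Trace:
`a = 5` → a = 5
`if a < 12: ...` → a < 12 is True → total = 10
So total = 10

Answer: 10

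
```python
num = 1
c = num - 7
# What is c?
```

Trace:
`num = 1` → num = 1
`c = num - 7` → c = -6
So c = -6

Answer: -6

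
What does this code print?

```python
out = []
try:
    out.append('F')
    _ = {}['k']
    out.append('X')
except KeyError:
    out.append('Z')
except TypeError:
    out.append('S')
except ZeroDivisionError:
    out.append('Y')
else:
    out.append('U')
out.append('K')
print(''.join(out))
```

Execution trace: 'F' (try body) → 'Z' (except KeyError) → 'K' (after the try/except). Output: FZK

Answer: FZK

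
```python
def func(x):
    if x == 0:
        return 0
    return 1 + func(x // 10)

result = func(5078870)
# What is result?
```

Count of digits of 5078870: 7

Answer: 7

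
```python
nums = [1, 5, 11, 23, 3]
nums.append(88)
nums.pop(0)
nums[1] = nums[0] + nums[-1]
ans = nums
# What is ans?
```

Trace:
`nums = [1, 5, 11, 23, 3]` → nums = [1, 5, 11, 23, 3]
`nums.append(88)` → nums = [1, 5, 11, 23, 3, 88]
`nums.pop(0)` → nums = [5, 11, 23, 3, 88]
`nums[1] = nums[0] + nums[-1]` → nums = [5, 93, 23, 3, 88]
`ans = nums` → ans = [5, 93, 23, 3, 88]
So ans = [5, 93, 23, 3, 88]

Answer: [5, 93, 23, 3, 88]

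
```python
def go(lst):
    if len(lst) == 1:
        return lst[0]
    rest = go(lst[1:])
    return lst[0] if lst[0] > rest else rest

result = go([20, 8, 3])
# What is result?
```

Recursive max over [20, 8, 3] = 20

Answer: 20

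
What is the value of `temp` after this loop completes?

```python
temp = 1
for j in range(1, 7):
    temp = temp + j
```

Start at 1, add 1 through 6
`temp` takes the values: 1 → 2 → 4 → 7 → 11 → 16 → 22

Answer: 22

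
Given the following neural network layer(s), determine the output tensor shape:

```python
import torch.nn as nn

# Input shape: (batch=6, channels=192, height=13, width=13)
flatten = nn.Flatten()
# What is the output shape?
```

Input: (6, 192, 13, 13) -> Output: (6, 32448)

Answer: (6, 32448)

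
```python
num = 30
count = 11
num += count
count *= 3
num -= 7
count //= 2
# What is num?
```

Trace:
`num = 30` → num = 30
`count = 11` → count = 11
`num += count` → num = 41
`count *= 3` → count = 33
`num -= 7` → num = 34
`count //= 2` → count = 16
So num = 34

Answer: 34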